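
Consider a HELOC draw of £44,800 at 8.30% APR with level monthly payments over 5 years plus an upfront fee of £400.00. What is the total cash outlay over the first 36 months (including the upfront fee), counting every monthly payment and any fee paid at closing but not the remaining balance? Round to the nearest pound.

£33,334

Monthly rate = 8.3%/12 = 0.0069167; payment = 44,800 × 0.0069167 / (1 − (1+0.0069167)^−60) = £914.83.
Total outlay = 36 × £914.83 + £400.00 = £33,333.88.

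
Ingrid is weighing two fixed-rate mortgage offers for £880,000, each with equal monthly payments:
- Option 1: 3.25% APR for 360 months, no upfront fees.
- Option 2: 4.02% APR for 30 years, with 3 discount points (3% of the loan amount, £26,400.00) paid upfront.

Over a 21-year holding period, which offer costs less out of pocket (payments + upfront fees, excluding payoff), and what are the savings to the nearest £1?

Option 1 by £122,561

Option 1: at 3.25% the monthly rate is 0.0027083, so the payment is 880,000 × 0.0027083 / (1 − 1.0027083^−360) = £3,829.82.
Option 2: monthly rate = 4.02%/12 = 0.0033500; payment = 880,000 × 0.0033500 / (1 − (1+0.0033500)^−360) = £4,211.41.
Over 252 months: Option 1 costs 252 × £3,829.82 = £965,114.64; Option 2 costs 252 × £4,211.41 + £26,400.00 = £1,087,675.32.
Option 1 is cheaper by £1,087,675.32 − £965,114.64 = £122,560.68.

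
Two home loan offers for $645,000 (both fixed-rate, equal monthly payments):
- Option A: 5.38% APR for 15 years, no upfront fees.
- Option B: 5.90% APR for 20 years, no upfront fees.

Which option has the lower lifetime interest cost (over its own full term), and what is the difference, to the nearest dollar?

Option A: at 5.38% the monthly rate is 0.0044833, so the payment is 645,000 × 0.0044833 / (1 − 1.0044833^−180) = $5,229.21.
Total interest on Option A = 180 × $5,229.21 − $645,000 = $296,257.80.
Option B: at 5.90% the monthly rate is 0.0049167, so the payment is 645,000 × 0.0049167 / (1 − 1.0049167^−240) = $4,583.85.
Total interest on Option B = 240 × $4,583.85 − $645,000 = $455,124.00.
Option A is lower by $158,866.20.

Option A by $158,866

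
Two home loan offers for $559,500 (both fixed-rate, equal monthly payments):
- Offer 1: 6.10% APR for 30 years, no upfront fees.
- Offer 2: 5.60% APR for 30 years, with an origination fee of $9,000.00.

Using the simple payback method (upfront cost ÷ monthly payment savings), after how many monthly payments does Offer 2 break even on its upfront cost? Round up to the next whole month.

51 months

Offer 1: at 6.10% the monthly rate is 0.0050833, so the payment is 559,500 × 0.0050833 / (1 − 1.0050833^−360) = $3,390.54.
Offer 2: monthly rate = 5.6%/12 = 0.0046667; payment = 559,500 × 0.0046667 / (1 − (1+0.0046667)^−360) = $3,211.97.
Monthly savings = $3,390.54 − $3,211.97 = $178.57.
Break-even = $9,000.00 / $178.57 = 50.40 → 51 months.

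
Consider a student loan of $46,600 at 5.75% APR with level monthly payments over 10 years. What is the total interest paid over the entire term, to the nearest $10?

At 5.75% the monthly rate is 0.0047917, so the payment is 46,600 × 0.0047917 / (1 − 1.0047917^−120) = $511.52.
Total paid = 120 × $511.52 = $61,382.40; interest = $61,382.40 − $46,600 = $14,782.40.

$14,780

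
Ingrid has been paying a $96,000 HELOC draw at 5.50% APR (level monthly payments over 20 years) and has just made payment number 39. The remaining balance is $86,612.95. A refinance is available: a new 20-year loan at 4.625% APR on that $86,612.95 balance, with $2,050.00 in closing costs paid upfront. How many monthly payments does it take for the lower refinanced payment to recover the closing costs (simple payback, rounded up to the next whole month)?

20 months

Current payment = 96,000 × 5.5%/12 / (1 − (1+0.0045833)^−240) = $660.37.
Refinanced payment = 86,612.95 × 0.0038542 / (1 − (1+0.0038542)^−240) = $553.82.
Monthly savings = $660.37 − $553.82 = $106.55.
Break-even = $2,050.00 / $106.55 = 19.24 → 20 months.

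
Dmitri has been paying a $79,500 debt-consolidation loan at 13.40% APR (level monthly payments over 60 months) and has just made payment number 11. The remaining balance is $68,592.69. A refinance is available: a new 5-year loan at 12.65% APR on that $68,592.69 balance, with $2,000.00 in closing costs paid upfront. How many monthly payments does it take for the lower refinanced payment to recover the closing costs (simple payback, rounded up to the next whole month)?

8 months

Current payment = 79,500 × 13.4%/12 / (1 − (1+0.0111667)^−60) = $1,825.19.
Refinanced payment = 68,592.69 × 0.0105417 / (1 − (1+0.0105417)^−60) = $1,548.43.
Monthly savings = $1,825.19 − $1,548.43 = $276.76.
Break-even = $2,000.00 / $276.76 = 7.23 → 8 months.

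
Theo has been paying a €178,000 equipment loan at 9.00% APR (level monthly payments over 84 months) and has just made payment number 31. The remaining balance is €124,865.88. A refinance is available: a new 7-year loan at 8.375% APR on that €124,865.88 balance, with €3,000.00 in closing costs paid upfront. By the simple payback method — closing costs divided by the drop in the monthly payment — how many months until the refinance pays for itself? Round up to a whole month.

Current payment = 178,000 × 9%/12 / (1 − (1+0.0075000)^−84) = €2,863.86.
Refinanced payment = 124,865.88 × 0.0069792 / (1 − (1+0.0069792)^−84) = €1,969.60.
Monthly savings = €2,863.86 − €1,969.60 = €894.26.
Break-even = €3,000.00 / €894.26 = 3.35 → 4 months.

4 months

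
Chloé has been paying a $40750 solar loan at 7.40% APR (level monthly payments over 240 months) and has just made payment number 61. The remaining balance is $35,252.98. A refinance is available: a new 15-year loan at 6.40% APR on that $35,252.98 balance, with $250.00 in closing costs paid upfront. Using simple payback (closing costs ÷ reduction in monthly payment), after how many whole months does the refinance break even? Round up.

Current payment = 40,750 × 7.4%/12 / (1 − (1+0.0061667)^−240) = $325.79.
Refinanced payment = 35,252.98 × 0.0053333 / (1 − (1+0.0053333)^−180) = $305.16.
Monthly savings = $325.79 − $305.16 = $20.63.
Break-even = $250.00 / $20.63 = 12.12 → 13 months.

13 months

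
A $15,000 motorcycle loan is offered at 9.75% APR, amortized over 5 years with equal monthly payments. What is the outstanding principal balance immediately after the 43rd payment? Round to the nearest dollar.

$5,012

With monthly rate i = 9.75%/12 = 0.0081250, the balance after k of n payments is P · [(1+i)^n − (1+i)^k] / [(1+i)^n − 1].
(1+0.0081250)^60 = 1.62503636 and (1+0.0081250)^43 = 1.41618028, so the balance is 15,000 × (1.62503636 − 1.41618028) / (1.62503636 − 1) = $5,012.25.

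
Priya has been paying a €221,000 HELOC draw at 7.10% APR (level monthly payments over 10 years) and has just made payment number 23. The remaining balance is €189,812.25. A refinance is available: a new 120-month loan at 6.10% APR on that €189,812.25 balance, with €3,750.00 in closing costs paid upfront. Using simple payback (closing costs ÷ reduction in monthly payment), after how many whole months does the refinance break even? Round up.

Current payment = 221,000 × 7.1%/12 / (1 − (1+0.0059167)^−120) = €2,577.40.
Refinanced payment = 189,812.25 × 0.0050833 / (1 − (1+0.0050833)^−120) = €2,116.85.
Monthly savings = €2,577.40 − €2,116.85 = €460.55.
Break-even = €3,750.00 / €460.55 = 8.14 → 9 months.

9 months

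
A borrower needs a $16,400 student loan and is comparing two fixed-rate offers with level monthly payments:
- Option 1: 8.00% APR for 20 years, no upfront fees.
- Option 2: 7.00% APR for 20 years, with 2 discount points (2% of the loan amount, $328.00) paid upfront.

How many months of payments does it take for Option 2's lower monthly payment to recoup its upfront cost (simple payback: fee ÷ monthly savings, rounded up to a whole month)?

33 months

Option 1: monthly rate = 8%/12 = 0.0066667; payment = 16,400 × 0.0066667 / (1 − (1+0.0066667)^−240) = $137.18.
Option 2: monthly rate = 7%/12 = 0.0058333; payment = 16,400 × 0.0058333 / (1 − (1+0.0058333)^−240) = $127.15.
Monthly savings = $137.18 − $127.15 = $10.03.
Break-even = $328.00 / $10.03 = 32.70 → 33 months.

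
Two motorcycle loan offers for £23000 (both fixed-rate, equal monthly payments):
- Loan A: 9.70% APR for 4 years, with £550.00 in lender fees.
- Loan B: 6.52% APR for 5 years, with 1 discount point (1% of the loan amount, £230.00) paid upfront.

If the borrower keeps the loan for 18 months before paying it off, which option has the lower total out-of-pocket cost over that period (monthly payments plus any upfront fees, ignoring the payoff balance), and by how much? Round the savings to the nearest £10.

Loan A: monthly rate = 9.7%/12 = 0.0080833; payment = 23,000 × 0.0080833 / (1 − (1+0.0080833)^−48) = £580.03.
Loan B: at 6.52% the monthly rate is 0.0054333, so the payment is 23,000 × 0.0054333 / (1 − 1.0054333^−60) = £450.24.
Over 18 months: Loan A costs 18 × £580.03 + £550.00 = £10,990.54; Loan B costs 18 × £450.24 + £230.00 = £8,334.32.
Loan B is cheaper by £10,990.54 − £8,334.32 = £2,656.22.

Loan B by £2,660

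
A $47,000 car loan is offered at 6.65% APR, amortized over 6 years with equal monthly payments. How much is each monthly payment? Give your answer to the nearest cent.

At 6.65% the monthly rate is 0.0055417, so the payment is 47,000 × 0.0055417 / (1 − 1.0055417^−72) = $793.43.

$793.43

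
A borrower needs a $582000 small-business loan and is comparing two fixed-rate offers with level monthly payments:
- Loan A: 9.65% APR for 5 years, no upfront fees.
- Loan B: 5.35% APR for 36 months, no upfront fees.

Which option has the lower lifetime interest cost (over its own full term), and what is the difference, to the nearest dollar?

Loan B by $104,699

Loan A: at 9.65% the monthly rate is 0.0080417, so the payment is 582,000 × 0.0080417 / (1 − 1.0080417^−60) = $12,265.79.
Total interest on Loan A = 60 × $12,265.79 − $582,000 = $153,947.40.
Loan B: at 5.35% the monthly rate is 0.0044583, so the payment is 582,000 × 0.0044583 / (1 − 1.0044583^−36) = $17,534.67.
Total interest on Loan B = 36 × $17,534.67 − $582,000 = $49,248.12.
Loan B is lower by $104,699.28.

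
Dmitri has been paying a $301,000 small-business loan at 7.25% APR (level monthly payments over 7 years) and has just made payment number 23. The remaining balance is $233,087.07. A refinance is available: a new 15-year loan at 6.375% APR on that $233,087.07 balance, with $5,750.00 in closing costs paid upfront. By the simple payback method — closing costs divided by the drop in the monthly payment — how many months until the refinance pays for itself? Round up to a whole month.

3 months

Current payment = 301,000 × 7.25%/12 / (1 − (1+0.0060417)^−84) = $4,579.77.
Refinanced payment = 233,087.07 × 0.0053125 / (1 − (1+0.0053125)^−180) = $2,014.46.
Monthly savings = $4,579.77 − $2,014.46 = $2,565.31.
Break-even = $5,750.00 / $2,565.31 = 2.24 → 3 months.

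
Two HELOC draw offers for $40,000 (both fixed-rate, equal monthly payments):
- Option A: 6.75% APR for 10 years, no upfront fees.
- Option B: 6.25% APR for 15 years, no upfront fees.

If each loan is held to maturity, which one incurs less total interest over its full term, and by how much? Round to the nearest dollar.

Option A by $6,619

Option A: monthly rate = 6.75%/12 = 0.0056250; payment = 40,000 × 0.0056250 / (1 − (1+0.0056250)^−120) = $459.30.
Total interest on Option A = 120 × $459.30 − $40,000 = $15,116.00.
Option B: monthly rate = 6.25%/12 = 0.0052083; payment = 40,000 × 0.0052083 / (1 − (1+0.0052083)^−180) = $342.97.
Total interest on Option B = 180 × $342.97 − $40,000 = $21,734.60.
Option A is lower by $6,618.60.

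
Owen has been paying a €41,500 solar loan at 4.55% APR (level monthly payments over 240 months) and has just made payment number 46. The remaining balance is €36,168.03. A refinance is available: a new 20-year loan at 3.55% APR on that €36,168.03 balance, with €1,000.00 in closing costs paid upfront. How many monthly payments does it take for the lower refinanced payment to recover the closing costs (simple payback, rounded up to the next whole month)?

Current payment = 41,500 × 4.55%/12 / (1 − (1+0.0037917)^−240) = €263.67.
Refinanced payment = 36,168.03 × 0.0029583 / (1 − (1+0.0029583)^−240) = €210.69.
Monthly savings = €263.67 − €210.69 = €52.98.
Break-even = €1,000.00 / €52.98 = 18.88 → 19 months.

19 months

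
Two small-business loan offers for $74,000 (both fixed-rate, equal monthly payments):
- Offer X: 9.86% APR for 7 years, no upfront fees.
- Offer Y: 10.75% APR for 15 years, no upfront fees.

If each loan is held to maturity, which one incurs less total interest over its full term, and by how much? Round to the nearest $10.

Offer X by $46,570

Offer X: at 9.86% the monthly rate is 0.0082167, so the payment is 74,000 × 0.0082167 / (1 − 1.0082167^−84) = $1,223.14.
Total interest on Offer X = 84 × $1,223.14 − $74,000 = $28,743.76.
Offer Y: at 10.75% the monthly rate is 0.0089583, so the payment is 74,000 × 0.0089583 / (1 − 1.0089583^−180) = $829.50.
Total interest on Offer Y = 180 × $829.50 − $74,000 = $75,310.00.
Offer X is lower by $46,566.24.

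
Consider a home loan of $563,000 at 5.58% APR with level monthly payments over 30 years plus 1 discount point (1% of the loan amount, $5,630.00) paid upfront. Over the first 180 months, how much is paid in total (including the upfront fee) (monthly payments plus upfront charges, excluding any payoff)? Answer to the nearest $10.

At 5.58% the monthly rate is 0.0046500, so the payment is 563,000 × 0.0046500 / (1 − 1.0046500^−360) = $3,224.97.
Total outlay = 180 × $3,224.97 + $5,630.00 = $586,124.60.

$586,120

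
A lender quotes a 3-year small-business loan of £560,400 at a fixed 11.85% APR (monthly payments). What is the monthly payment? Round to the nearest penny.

At 11.85% the monthly rate is 0.0098750, so the payment is 560,400 × 0.0098750 / (1 − 1.0098750^−36) = £18,573.18.

£18,573.18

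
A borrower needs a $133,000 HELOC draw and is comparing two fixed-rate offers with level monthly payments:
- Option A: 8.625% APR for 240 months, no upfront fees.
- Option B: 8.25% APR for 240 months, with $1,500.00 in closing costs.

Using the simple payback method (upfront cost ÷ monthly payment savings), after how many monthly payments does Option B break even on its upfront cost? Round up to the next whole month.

Option A: at 8.625% the monthly rate is 0.0071875, so the payment is 133,000 × 0.0071875 / (1 − 1.0071875^−240) = $1,164.75.
Option B: at 8.25% the monthly rate is 0.0068750, so the payment is 133,000 × 0.0068750 / (1 − 1.0068750^−240) = $1,133.25.
Monthly savings = $1,164.75 − $1,133.25 = $31.50.
Break-even = $1,500.00 / $31.50 = 47.62 → 48 months.

48 months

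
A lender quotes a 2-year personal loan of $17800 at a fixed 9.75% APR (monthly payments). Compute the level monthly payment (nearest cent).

$819.33

Monthly rate = 9.75%/12 = 0.0081250; payment = 17,800 × 0.0081250 / (1 − (1+0.0081250)^−24) = $819.33.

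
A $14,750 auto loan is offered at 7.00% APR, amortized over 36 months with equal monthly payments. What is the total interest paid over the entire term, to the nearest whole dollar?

$1,646

At 7.00% the monthly rate is 0.0058333, so the payment is 14,750 × 0.0058333 / (1 − 1.0058333^−36) = $455.44.
Total paid = 36 × $455.44 = $16,395.84; interest = $16,395.84 − $14,750 = $1,645.84.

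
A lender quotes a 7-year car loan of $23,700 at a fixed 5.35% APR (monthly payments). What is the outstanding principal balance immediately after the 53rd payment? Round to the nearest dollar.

With monthly rate i = 5.35%/12 = 0.0044583, the balance after k of n payments is P · [(1+i)^n − (1+i)^k] / [(1+i)^n − 1].
(1+0.0044583)^84 = 1.45305415 and (1+0.0044583)^53 = 1.26587868, so the balance is 23,700 × (1.45305415 − 1.26587868) / (1.45305415 − 1) = $9,791.45.

$9,791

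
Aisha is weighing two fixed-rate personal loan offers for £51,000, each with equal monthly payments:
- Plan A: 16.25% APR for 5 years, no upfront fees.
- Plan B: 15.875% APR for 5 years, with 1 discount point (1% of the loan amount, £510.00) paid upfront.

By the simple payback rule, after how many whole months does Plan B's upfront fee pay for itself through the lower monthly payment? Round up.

51 months

Plan A: at 16.25% the monthly rate is 0.0135417, so the payment is 51,000 × 0.0135417 / (1 − 1.0135417^−60) = £1,247.01.
Plan B: monthly rate = 15.875%/12 = 0.0132292; payment = 51,000 × 0.0132292 / (1 − (1+0.0132292)^−60) = £1,236.84.
Monthly savings = £1,247.01 − £1,236.84 = £10.17.
Break-even = £510.00 / £10.17 = 50.15 → 51 months.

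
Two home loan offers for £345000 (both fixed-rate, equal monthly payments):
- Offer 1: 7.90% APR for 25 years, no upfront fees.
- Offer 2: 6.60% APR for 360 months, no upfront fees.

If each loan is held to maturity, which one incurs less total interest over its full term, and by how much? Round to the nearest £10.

Offer 1: at 7.90% the monthly rate is 0.0065833, so the payment is 345,000 × 0.0065833 / (1 − 1.0065833^−300) = £2,639.95.
Total interest on Offer 1 = 300 × £2,639.95 − £345,000 = £446,985.00.
Offer 2: monthly rate = 6.6%/12 = 0.0055000; payment = 345,000 × 0.0055000 / (1 − (1+0.0055000)^−360) = £2,203.37.
Total interest on Offer 2 = 360 × £2,203.37 − £345,000 = £448,213.20.
Offer 1 is lower by £1,228.20.

Offer 1 by £1,230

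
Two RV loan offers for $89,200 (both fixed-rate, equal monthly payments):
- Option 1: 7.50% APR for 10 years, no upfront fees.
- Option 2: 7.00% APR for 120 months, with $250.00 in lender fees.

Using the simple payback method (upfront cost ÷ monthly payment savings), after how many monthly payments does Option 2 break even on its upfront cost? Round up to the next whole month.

Option 1: monthly rate = 7.5%/12 = 0.0062500; payment = 89,200 × 0.0062500 / (1 − (1+0.0062500)^−120) = $1,058.82.
Option 2: monthly rate = 7%/12 = 0.0058333; payment = 89,200 × 0.0058333 / (1 − (1+0.0058333)^−120) = $1,035.69.
Monthly savings = $1,058.82 − $1,035.69 = $23.13.
Break-even = $250.00 / $23.13 = 10.81 → 11 months.

11 months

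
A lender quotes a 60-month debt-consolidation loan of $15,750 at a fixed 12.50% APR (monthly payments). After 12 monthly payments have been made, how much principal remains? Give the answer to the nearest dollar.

With monthly rate i = 12.5%/12 = 0.0104167, the balance after k of n payments is P · [(1+i)^n − (1+i)^k] / [(1+i)^n − 1].
(1+0.0104167)^60 = 1.86221609 and (1+0.0104167)^12 = 1.13241605, so the balance is 15,750 × (1.86221609 − 1.13241605) / (1.86221609 − 1) = $13,331.17.

$13,331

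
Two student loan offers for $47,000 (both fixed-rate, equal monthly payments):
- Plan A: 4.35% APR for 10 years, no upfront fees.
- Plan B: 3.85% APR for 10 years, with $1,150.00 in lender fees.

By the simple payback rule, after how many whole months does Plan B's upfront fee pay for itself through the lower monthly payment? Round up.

Plan A: at 4.35% the monthly rate is 0.0036250, so the payment is 47,000 × 0.0036250 / (1 − 1.0036250^−120) = $483.71.
Plan B: at 3.85% the monthly rate is 0.0032083, so the payment is 47,000 × 0.0032083 / (1 − 1.0032083^−120) = $472.51.
Monthly savings = $483.71 − $472.51 = $11.20.
Break-even = $1,150.00 / $11.20 = 102.68 → 103 months.

103 months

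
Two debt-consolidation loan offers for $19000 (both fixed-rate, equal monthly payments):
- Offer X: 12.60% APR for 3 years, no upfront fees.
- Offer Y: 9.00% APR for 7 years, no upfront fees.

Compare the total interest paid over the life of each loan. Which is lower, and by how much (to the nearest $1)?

Offer X by $2,763

Offer X: monthly rate = 12.6%/12 = 0.0105000; payment = 19,000 × 0.0105000 / (1 − (1+0.0105000)^−36) = $636.53.
Total interest on Offer X = 36 × $636.53 − $19,000 = $3,915.08.
Offer Y: monthly rate = 9%/12 = 0.0075000; payment = 19,000 × 0.0075000 / (1 − (1+0.0075000)^−84) = $305.69.
Total interest on Offer Y = 84 × $305.69 − $19,000 = $6,677.96.
Offer X is lower by $2,762.88.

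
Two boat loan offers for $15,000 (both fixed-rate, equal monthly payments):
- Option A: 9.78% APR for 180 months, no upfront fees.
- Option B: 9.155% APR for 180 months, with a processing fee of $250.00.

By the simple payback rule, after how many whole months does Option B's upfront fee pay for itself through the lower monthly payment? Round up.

Option A: monthly rate = 9.78%/12 = 0.0081500; payment = 15,000 × 0.0081500 / (1 − (1+0.0081500)^−180) = $159.18.
Option B: at 9.155% the monthly rate is 0.0076292, so the payment is 15,000 × 0.0076292 / (1 − 1.0076292^−180) = $153.53.
Monthly savings = $159.18 − $153.53 = $5.65.
Break-even = $250.00 / $5.65 = 44.25 → 45 months.

45 months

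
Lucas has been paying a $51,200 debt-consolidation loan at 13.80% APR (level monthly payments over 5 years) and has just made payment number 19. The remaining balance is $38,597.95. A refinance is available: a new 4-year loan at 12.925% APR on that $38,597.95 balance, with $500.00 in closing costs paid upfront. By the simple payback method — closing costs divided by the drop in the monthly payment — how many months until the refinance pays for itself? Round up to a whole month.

4 months

Current payment = 51,200 × 13.8%/12 / (1 − (1+0.0115000)^−60) = $1,186.03.
Refinanced payment = 38,597.95 × 0.0107708 / (1 − (1+0.0107708)^−48) = $1,034.05.
Monthly savings = $1,186.03 − $1,034.05 = $151.98.
Break-even = $500.00 / $151.98 = 3.29 → 4 months.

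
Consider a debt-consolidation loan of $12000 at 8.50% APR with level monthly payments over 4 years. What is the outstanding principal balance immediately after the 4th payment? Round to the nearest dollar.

$11,148

With monthly rate i = 8.5%/12 = 0.0070833, the balance after k of n payments is P · [(1+i)^n − (1+i)^k] / [(1+i)^n − 1].
(1+0.0070833)^48 = 1.40326475 and (1+0.0070833)^4 = 1.02863580, so the balance is 12,000 × (1.40326475 − 1.02863580) / (1.40326475 − 1) = $11,147.88.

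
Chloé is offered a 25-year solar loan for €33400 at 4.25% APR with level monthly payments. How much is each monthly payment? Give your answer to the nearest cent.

At 4.25% the monthly rate is 0.0035417, so the payment is 33,400 × 0.0035417 / (1 − 1.0035417^−300) = €180.94.

€180.94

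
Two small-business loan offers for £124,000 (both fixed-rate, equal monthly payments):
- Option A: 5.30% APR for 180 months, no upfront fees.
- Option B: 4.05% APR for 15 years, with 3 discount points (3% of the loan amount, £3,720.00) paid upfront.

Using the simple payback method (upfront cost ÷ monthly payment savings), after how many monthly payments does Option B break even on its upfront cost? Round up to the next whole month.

Option A: monthly rate = 5.3%/12 = 0.0044167; payment = 124,000 × 0.0044167 / (1 − (1+0.0044167)^−180) = £1,000.07.
Option B: at 4.05% the monthly rate is 0.0033750, so the payment is 124,000 × 0.0033750 / (1 − 1.0033750^−180) = £920.32.
Monthly savings = £1,000.07 − £920.32 = £79.75.
Break-even = £3,720.00 / £79.75 = 46.65 → 47 months.

47 months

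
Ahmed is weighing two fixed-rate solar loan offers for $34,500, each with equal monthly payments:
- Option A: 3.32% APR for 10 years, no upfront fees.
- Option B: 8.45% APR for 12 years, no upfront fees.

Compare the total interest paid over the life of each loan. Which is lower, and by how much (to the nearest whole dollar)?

Option A: at 3.32% the monthly rate is 0.0027667, so the payment is 34,500 × 0.0027667 / (1 − 1.0027667^−120) = $338.25.
Total interest on Option A = 120 × $338.25 − $34,500 = $6,090.00.
Option B: at 8.45% the monthly rate is 0.0070417, so the payment is 34,500 × 0.0070417 / (1 − 1.0070417^−144) = $382.01.
Total interest on Option B = 144 × $382.01 − $34,500 = $20,509.44.
Option A is lower by $14,419.44.

Option A by $14,419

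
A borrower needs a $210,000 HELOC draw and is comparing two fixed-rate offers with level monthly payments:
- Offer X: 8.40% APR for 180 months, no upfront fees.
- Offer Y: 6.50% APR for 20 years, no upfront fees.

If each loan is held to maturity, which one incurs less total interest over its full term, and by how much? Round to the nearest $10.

Offer X by $5,750

Offer X: at 8.40% the monthly rate is 0.0070000, so the payment is 210,000 × 0.0070000 / (1 − 1.0070000^−180) = $2,055.66.
Total interest on Offer X = 180 × $2,055.66 − $210,000 = $160,018.80.
Offer Y: at 6.50% the monthly rate is 0.0054167, so the payment is 210,000 × 0.0054167 / (1 − 1.0054167^−240) = $1,565.70.
Total interest on Offer Y = 240 × $1,565.70 − $210,000 = $165,768.00.
Offer X is lower by $5,749.20.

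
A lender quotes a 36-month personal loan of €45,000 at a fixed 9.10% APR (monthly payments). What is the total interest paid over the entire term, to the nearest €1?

At 9.10% the monthly rate is 0.0075833, so the payment is 45,000 × 0.0075833 / (1 − 1.0075833^−36) = €1,433.08.
Total paid = 36 × €1,433.08 = €51,590.88; interest = €51,590.88 − €45,000 = €6,590.88.

€6,591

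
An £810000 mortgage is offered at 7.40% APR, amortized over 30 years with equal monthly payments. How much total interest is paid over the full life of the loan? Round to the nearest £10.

£1,208,980

At 7.40% the monthly rate is 0.0061667, so the payment is 810,000 × 0.0061667 / (1 − 1.0061667^−360) = £5,608.28.
Total paid = 360 × £5,608.28 = £2,018,980.80; interest = £2,018,980.80 − £810,000 = £1,208,980.80.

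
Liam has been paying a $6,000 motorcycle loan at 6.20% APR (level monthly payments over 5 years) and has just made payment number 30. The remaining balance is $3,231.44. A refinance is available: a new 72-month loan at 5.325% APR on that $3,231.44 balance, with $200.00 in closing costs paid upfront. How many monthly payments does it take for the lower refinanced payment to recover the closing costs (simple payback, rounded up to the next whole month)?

Current payment = 6,000 × 6.2%/12 / (1 − (1+0.0051667)^−60) = $116.56.
Refinanced payment = 3,231.44 × 0.0044375 / (1 − (1+0.0044375)^−72) = $52.53.
Monthly savings = $116.56 − $52.53 = $64.03.
Break-even = $200.00 / $64.03 = 3.12 → 4 months.

4 months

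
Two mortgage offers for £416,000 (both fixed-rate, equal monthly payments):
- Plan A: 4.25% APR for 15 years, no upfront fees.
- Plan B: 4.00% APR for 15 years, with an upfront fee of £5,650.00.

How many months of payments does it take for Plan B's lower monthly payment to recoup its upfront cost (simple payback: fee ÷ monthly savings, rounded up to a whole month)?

108 months

Plan A: at 4.25% the monthly rate is 0.0035417, so the payment is 416,000 × 0.0035417 / (1 − 1.0035417^−180) = £3,129.48.
Plan B: at 4.00% the monthly rate is 0.0033333, so the payment is 416,000 × 0.0033333 / (1 − 1.0033333^−180) = £3,077.10.
Monthly savings = £3,129.48 − £3,077.10 = £52.38.
Break-even = £5,650.00 / £52.38 = 107.87 → 108 months.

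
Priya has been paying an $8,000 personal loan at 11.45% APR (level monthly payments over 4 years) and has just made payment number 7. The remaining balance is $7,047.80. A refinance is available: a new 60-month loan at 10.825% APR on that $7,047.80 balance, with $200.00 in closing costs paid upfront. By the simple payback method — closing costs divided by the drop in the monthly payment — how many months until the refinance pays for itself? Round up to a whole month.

4 months

Current payment = 8,000 × 11.45%/12 / (1 − (1+0.0095417)^−48) = $208.52.
Refinanced payment = 7,047.80 × 0.0090208 / (1 − (1+0.0090208)^−60) = $152.62.
Monthly savings = $208.52 − $152.62 = $55.90.
Break-even = $200.00 / $55.90 = 3.58 → 4 months.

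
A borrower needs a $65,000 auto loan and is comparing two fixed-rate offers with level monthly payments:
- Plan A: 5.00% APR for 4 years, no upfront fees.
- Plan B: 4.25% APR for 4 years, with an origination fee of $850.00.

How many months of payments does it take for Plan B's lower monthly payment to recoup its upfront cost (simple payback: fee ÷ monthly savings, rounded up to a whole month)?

39 months

Plan A: monthly rate = 5%/12 = 0.0041667; payment = 65,000 × 0.0041667 / (1 − (1+0.0041667)^−48) = $1,496.90.
Plan B: monthly rate = 4.25%/12 = 0.0035417; payment = 65,000 × 0.0035417 / (1 − (1+0.0035417)^−48) = $1,474.92.
Monthly savings = $1,496.90 − $1,474.92 = $21.98.
Break-even = $850.00 / $21.98 = 38.67 → 39 months.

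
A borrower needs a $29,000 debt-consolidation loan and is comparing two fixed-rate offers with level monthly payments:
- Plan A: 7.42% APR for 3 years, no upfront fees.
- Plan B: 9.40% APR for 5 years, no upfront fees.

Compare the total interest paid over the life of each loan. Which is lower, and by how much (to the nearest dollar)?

Plan A by $4,022

Plan A: at 7.42% the monthly rate is 0.0061833, so the payment is 29,000 × 0.0061833 / (1 − 1.0061833^−36) = $901.02.
Total interest on Plan A = 36 × $901.02 − $29,000 = $3,436.72.
Plan B: at 9.40% the monthly rate is 0.0078333, so the payment is 29,000 × 0.0078333 / (1 − 1.0078333^−60) = $607.64.
Total interest on Plan B = 60 × $607.64 − $29,000 = $7,458.40.
Plan A is lower by $4,021.68.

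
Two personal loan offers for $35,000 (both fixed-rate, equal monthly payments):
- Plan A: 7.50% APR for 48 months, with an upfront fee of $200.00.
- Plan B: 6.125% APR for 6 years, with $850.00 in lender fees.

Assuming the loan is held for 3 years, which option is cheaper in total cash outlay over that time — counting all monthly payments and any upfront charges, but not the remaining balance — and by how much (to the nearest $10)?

Plan A: monthly rate = 7.5%/12 = 0.0062500; payment = 35,000 × 0.0062500 / (1 − (1+0.0062500)^−48) = $846.26.
Plan B: monthly rate = 6.125%/12 = 0.0051042; payment = 35,000 × 0.0051042 / (1 − (1+0.0051042)^−72) = $582.12.
Over 36 months: Plan A costs 36 × $846.26 + $200.00 = $30,665.36; Plan B costs 36 × $582.12 + $850.00 = $21,806.32.
Plan B is cheaper by $30,665.36 − $21,806.32 = $8,859.04.

Plan B by $8,860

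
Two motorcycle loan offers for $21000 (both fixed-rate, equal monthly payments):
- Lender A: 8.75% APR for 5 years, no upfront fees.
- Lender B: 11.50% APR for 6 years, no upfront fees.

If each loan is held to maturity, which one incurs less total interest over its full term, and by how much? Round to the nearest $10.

Lender A by $3,170

Lender A: monthly rate = 8.75%/12 = 0.0072917; payment = 21,000 × 0.0072917 / (1 − (1+0.0072917)^−60) = $433.38.
Total interest on Lender A = 60 × $433.38 − $21,000 = $5,002.80.
Lender B: at 11.50% the monthly rate is 0.0095833, so the payment is 21,000 × 0.0095833 / (1 − 1.0095833^−72) = $405.11.
Total interest on Lender B = 72 × $405.11 − $21,000 = $8,167.92.
Lender A is lower by $3,165.12.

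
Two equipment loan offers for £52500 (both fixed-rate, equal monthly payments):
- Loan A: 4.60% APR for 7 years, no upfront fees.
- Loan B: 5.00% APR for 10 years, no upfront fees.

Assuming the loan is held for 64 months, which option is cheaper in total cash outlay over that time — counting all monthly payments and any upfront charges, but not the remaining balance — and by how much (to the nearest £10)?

Loan B by £11,220

Loan A: at 4.60% the monthly rate is 0.0038333, so the payment is 52,500 × 0.0038333 / (1 − 1.0038333^−84) = £732.20.
Loan B: monthly rate = 5%/12 = 0.0041667; payment = 52,500 × 0.0041667 / (1 − (1+0.0041667)^−120) = £556.84.
Over 64 months: Loan A costs 64 × £732.20 = £46,860.80; Loan B costs 64 × £556.84 = £35,637.76.
Loan B is cheaper by £46,860.80 − £35,637.76 = £11,223.04.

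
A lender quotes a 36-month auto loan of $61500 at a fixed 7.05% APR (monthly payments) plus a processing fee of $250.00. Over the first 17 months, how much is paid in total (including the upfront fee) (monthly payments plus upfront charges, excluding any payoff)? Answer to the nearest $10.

Monthly rate = 7.05%/12 = 0.0058750; payment = 61,500 × 0.0058750 / (1 − (1+0.0058750)^−36) = $1,900.35.
Total outlay = 17 × $1,900.35 + $250.00 = $32,555.95.

$32,560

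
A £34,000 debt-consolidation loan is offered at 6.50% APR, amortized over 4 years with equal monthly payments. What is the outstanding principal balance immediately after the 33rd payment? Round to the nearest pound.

£11,586

With monthly rate i = 6.5%/12 = 0.0054167, the balance after k of n payments is P · [(1+i)^n − (1+i)^k] / [(1+i)^n − 1].
(1+0.0054167)^48 = 1.29602044 and (1+0.0054167)^33 = 1.19514513, so the balance is 34,000 × (1.29602044 − 1.19514513) / (1.29602044 − 1) = £11,586.23.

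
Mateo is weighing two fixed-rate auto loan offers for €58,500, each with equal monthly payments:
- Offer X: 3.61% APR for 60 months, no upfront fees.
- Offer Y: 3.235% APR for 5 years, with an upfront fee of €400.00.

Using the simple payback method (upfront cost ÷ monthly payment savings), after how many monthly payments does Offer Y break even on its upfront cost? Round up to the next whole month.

Offer X: at 3.61% the monthly rate is 0.0030083, so the payment is 58,500 × 0.0030083 / (1 − 1.0030083^−60) = €1,067.10.
Offer Y: at 3.235% the monthly rate is 0.0026958, so the payment is 58,500 × 0.0026958 / (1 − 1.0026958^−60) = €1,057.29.
Monthly savings = €1,067.10 − €1,057.29 = €9.81.
Break-even = €400.00 / €9.81 = 40.77 → 41 months.

41 months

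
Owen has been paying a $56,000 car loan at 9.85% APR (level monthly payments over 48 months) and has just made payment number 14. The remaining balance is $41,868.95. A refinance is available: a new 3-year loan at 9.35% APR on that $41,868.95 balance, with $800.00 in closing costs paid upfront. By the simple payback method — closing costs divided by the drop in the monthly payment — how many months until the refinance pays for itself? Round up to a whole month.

11 months

Current payment = 56,000 × 9.85%/12 / (1 − (1+0.0082083)^−48) = $1,416.27.
Refinanced payment = 41,868.95 × 0.0077917 / (1 − (1+0.0077917)^−36) = $1,338.25.
Monthly savings = $1,416.27 − $1,338.25 = $78.02.
Break-even = $800.00 / $78.02 = 10.25 → 11 months.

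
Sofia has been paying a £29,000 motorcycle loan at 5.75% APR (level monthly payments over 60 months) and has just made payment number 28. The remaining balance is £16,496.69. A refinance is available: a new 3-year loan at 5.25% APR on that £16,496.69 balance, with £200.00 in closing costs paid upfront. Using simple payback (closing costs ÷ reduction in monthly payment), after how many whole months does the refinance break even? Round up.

4 months

Current payment = 29,000 × 5.75%/12 / (1 − (1+0.0047917)^−60) = £557.29.
Refinanced payment = 16,496.69 × 0.0043750 / (1 − (1+0.0043750)^−36) = £496.27.
Monthly savings = £557.29 − £496.27 = £61.02.
Break-even = £200.00 / £61.02 = 3.28 → 4 months.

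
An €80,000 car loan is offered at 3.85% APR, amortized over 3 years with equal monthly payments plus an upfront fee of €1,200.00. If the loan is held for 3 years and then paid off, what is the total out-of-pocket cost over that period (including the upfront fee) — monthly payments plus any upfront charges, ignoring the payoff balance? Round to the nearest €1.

At 3.85% the monthly rate is 0.0032083, so the payment is 80,000 × 0.0032083 / (1 − 1.0032083^−36) = €2,356.58.
Total outlay = 36 × €2,356.58 + €1,200.00 = €86,036.88.

€86,037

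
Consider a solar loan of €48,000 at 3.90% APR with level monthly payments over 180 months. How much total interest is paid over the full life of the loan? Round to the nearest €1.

€15,477

At 3.90% the monthly rate is 0.0032500, so the payment is 48,000 × 0.0032500 / (1 − 1.0032500^−180) = €352.65.
Total paid = 180 × €352.65 = €63,477.00; interest = €63,477.00 − €48,000 = €15,477.00.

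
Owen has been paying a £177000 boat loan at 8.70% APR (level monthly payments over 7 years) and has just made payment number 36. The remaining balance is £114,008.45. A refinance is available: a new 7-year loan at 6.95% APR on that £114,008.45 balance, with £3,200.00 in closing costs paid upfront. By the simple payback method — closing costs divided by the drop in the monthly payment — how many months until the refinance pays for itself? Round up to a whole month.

3 months

Current payment = 177,000 × 8.7%/12 / (1 − (1+0.0072500)^−84) = £2,820.89.
Refinanced payment = 114,008.45 × 0.0057917 / (1 − (1+0.0057917)^−84) = £1,717.91.
Monthly savings = £2,820.89 − £1,717.91 = £1,102.98.
Break-even = £3,200.00 / £1,102.98 = 2.90 → 3 months.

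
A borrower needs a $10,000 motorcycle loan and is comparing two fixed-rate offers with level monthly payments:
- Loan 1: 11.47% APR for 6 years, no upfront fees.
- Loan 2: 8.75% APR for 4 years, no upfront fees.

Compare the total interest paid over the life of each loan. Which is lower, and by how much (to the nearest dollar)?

Loan 1: at 11.47% the monthly rate is 0.0095583, so the payment is 10,000 × 0.0095583 / (1 − 1.0095583^−72) = $192.76.
Total interest on Loan 1 = 72 × $192.76 − $10,000 = $3,878.72.
Loan 2: at 8.75% the monthly rate is 0.0072917, so the payment is 10,000 × 0.0072917 / (1 − 1.0072917^−48) = $247.67.
Total interest on Loan 2 = 48 × $247.67 − $10,000 = $1,888.16.
Loan 2 is lower by $1,990.56.

Loan 2 by $1,991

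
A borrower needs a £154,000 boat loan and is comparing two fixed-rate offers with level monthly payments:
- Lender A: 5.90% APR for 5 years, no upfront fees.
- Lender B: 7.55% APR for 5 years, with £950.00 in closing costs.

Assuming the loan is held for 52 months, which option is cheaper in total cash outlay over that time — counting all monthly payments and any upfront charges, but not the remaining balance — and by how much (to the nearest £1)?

Lender A: monthly rate = 5.9%/12 = 0.0049167; payment = 154,000 × 0.0049167 / (1 − (1+0.0049167)^−60) = £2,970.10.
Lender B: at 7.55% the monthly rate is 0.0062917, so the payment is 154,000 × 0.0062917 / (1 − 1.0062917^−60) = £3,089.50.
Over 52 months: Lender A costs 52 × £2,970.10 = £154,445.20; Lender B costs 52 × £3,089.50 + £950.00 = £161,604.00.
Lender A is cheaper by £161,604.00 − £154,445.20 = £7,158.80.

Lender A by £7,159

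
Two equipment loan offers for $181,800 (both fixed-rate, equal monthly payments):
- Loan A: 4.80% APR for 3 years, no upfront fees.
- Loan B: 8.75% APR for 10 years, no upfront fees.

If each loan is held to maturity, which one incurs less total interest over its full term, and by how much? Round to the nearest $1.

Loan A: monthly rate = 4.8%/12 = 0.0040000; payment = 181,800 × 0.0040000 / (1 − (1+0.0040000)^−36) = $5,432.40.
Total interest on Loan A = 36 × $5,432.40 − $181,800 = $13,766.40.
Loan B: monthly rate = 8.75%/12 = 0.0072917; payment = 181,800 × 0.0072917 / (1 − (1+0.0072917)^−120) = $2,278.44.
Total interest on Loan B = 120 × $2,278.44 − $181,800 = $91,612.80.
Loan A is lower by $77,846.40.

Loan A by $77,846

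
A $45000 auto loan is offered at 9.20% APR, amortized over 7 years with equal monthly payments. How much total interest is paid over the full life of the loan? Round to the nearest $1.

$16,201

At 9.20% the monthly rate is 0.0076667, so the payment is 45,000 × 0.0076667 / (1 − 1.0076667^−84) = $728.58.
Total paid = 84 × $728.58 = $61,200.72; interest = $61,200.72 − $45,000 = $16,200.72.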